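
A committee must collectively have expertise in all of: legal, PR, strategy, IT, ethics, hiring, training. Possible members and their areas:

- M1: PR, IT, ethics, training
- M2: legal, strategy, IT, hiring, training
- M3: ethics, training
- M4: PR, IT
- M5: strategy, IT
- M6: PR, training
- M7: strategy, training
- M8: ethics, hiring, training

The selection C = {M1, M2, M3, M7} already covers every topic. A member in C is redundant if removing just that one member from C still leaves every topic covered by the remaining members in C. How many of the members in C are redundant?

Drop M1: PR uncovered — not redundant.
Drop M2: legal, hiring uncovered — not redundant.
Drop M3: the rest still cover every topic — redundant.
Drop M7: the rest still cover every topic — redundant.
2 redundant: M3, M7.

2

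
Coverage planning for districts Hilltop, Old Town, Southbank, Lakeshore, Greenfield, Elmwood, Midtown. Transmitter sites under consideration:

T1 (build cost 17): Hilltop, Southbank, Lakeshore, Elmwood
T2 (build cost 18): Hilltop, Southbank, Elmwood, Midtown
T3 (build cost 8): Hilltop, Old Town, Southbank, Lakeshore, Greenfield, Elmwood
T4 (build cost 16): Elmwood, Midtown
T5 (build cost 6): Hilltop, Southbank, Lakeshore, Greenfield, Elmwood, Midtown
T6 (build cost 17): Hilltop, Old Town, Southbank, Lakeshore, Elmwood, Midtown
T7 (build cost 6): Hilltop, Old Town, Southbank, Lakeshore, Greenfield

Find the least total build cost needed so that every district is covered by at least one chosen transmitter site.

12

T5, T7 cover every district at build cost 6 + 6 = 12.
Any cover uses at least 2 transmitter sites; among all covering selections none totals below 12.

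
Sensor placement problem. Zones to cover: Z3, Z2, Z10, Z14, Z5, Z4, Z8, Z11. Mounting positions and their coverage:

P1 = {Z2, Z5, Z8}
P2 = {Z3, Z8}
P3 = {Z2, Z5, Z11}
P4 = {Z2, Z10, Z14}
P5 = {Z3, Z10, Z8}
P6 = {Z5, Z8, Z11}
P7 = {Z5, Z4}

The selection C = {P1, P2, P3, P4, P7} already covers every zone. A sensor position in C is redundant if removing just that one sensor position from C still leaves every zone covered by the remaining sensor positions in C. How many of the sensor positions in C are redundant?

Drop P1: the rest still cover every zone — redundant.
Drop P2: Z3 uncovered — not redundant.
Drop P3: Z11 uncovered — not redundant.
Drop P4: Z10, Z14 uncovered — not redundant.
Drop P7: Z4 uncovered — not redundant.
1 redundant: P1.

1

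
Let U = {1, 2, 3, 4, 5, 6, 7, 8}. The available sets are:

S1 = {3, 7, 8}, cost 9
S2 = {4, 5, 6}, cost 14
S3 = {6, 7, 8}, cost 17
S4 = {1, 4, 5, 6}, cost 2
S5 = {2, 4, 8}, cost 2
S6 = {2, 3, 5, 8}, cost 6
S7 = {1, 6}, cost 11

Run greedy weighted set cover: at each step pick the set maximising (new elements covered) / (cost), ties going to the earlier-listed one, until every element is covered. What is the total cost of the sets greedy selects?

Pick 1: S4 adds 4 new (1, 4, 5, 6) at cost 2 (ratio 4/2).
Pick 2: S5 adds 2 new (2, 8) at cost 2 (ratio 2/2).
Pick 3: S1 adds 2 new (3, 7) at cost 9 (ratio 2/9).
Greedy total cost: 2 + 2 + 9 = 13.

13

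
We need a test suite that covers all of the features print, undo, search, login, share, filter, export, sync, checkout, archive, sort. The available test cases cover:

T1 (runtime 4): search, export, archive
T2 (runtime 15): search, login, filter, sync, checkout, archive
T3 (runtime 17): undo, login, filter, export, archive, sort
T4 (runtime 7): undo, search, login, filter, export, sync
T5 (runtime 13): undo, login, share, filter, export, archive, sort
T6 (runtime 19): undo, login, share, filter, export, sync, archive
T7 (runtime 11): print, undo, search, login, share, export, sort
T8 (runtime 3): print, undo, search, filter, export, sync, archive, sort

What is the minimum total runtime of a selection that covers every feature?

T2, T7 cover every feature at runtime 15 + 11 = 26.
Any cover uses at least 2 test cases; among all covering selections none totals below 26.
Greedy by coverage-per-runtime would pick T8, T7, T2 for 29 — worse than the optimum 26.

26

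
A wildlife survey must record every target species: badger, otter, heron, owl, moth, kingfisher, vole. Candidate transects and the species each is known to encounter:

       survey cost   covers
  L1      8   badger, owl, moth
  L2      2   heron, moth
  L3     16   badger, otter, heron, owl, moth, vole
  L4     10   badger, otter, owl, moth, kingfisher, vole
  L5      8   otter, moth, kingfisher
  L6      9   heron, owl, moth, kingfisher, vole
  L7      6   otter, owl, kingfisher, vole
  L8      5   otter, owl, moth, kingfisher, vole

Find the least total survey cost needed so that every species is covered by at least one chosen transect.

L2, L4 cover every species at survey cost 2 + 10 = 12.
Any cover uses at least 2 transects; among all covering selections none totals below 12.
Greedy by coverage-per-survey cost would pick L2, L8, L1 for 15 — worse than the optimum 12.

12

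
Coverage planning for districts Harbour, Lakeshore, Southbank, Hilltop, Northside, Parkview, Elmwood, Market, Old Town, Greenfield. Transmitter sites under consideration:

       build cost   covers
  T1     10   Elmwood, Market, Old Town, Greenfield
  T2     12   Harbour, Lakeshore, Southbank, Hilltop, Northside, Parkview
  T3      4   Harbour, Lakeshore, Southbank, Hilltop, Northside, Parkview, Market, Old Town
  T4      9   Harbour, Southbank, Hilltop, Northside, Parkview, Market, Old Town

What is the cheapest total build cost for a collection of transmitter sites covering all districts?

T1, T3 cover every district at build cost 10 + 4 = 14.
Any cover uses at least 2 transmitter sites; among all covering selections none totals below 14.

14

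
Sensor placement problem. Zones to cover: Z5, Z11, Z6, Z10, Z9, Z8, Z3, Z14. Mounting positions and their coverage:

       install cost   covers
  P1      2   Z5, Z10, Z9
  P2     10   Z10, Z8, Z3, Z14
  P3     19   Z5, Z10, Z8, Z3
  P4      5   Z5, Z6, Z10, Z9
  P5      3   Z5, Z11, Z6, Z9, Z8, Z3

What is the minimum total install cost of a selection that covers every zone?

P2, P5 cover every zone at install cost 10 + 3 = 13.
Any cover uses at least 2 sensor positions; among all covering selections none totals below 13.
Greedy by coverage-per-install cost would pick P5, P1, P2 for 15 — worse than the optimum 13.

13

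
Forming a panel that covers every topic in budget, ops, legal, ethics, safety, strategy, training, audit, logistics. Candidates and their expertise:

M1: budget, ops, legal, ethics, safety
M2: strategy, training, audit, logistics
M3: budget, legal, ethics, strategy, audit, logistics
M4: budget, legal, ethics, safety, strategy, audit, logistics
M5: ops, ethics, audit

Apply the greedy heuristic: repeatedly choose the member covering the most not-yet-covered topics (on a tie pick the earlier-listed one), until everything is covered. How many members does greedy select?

Pick 1: M4 covers 7 new topics (budget, legal, ethics, safety, strategy, audit, logistics).
Pick 2: M1 covers 1 new topics (ops).
Pick 3: M2 covers 1 new topics (training).
Greedy uses 3 members. (The true minimum is 2.)

3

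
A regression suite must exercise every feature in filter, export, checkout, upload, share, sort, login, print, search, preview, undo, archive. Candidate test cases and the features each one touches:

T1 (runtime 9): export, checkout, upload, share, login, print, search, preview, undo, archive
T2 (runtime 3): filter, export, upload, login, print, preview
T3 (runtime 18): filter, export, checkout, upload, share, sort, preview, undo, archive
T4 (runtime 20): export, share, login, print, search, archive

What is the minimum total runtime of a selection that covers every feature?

T1, T3 cover every feature at runtime 9 + 18 = 27.
Any cover uses at least 2 test cases; among all covering selections none totals below 27.
Greedy by coverage-per-runtime would pick T2, T1, T3 for 30 — worse than the optimum 27.

27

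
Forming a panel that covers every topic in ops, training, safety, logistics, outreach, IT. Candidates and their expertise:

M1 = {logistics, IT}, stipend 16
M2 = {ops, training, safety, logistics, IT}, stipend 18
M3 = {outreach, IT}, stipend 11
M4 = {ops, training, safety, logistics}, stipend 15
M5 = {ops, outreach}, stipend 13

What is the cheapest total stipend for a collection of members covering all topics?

M3, M4 cover every topic at stipend 11 + 15 = 26.
Any cover uses at least 2 members; among all covering selections none totals below 26.
Greedy by coverage-per-stipend would pick M2, M3 for 29 — worse than the optimum 26.

26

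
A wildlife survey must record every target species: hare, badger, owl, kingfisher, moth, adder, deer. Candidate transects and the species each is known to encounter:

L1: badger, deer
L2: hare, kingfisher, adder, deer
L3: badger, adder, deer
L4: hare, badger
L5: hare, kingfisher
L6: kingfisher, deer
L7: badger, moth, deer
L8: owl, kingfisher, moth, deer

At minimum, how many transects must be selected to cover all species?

3

L1, L2, L8 together cover {hare, badger, owl, kingfisher, moth, adder, deer} — every species.
No 2 of the 8 transects cover everything (all 28 pairs fall short), so 3 is minimum.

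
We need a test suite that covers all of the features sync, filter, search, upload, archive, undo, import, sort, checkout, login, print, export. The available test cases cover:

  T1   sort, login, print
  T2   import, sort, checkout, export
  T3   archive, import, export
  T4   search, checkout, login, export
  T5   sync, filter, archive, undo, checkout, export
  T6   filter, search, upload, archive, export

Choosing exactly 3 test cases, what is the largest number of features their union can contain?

Choosing T1, T5, T6 covers {sync, filter, search, upload, archive, undo, sort, checkout, login, print, export} — 11 features.
No choice of 3 test cases does better; here import is left uncovered.

11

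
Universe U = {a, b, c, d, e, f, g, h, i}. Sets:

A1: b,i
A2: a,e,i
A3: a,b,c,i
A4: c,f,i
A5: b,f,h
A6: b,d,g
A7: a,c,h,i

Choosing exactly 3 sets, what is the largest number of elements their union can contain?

8

Choosing A2, A4, A6 covers {a, b, c, d, e, f, g, i} — 8 elements.
No choice of 3 sets does better; here h is left uncovered.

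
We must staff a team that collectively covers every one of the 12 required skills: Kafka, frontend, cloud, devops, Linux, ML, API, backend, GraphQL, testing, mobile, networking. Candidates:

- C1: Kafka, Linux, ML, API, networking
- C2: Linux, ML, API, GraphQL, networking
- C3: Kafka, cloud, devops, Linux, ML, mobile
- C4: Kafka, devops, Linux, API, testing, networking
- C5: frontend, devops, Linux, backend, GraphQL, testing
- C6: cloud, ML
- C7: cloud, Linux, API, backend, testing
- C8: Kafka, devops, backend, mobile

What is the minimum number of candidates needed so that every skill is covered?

C1, C3, C5 together cover {Kafka, frontend, cloud, devops, Linux, ML, API, backend, GraphQL, testing, mobile, networking} — every skill.
No 2 of the 8 candidates cover everything (all 28 pairs fall short), so 3 is minimum.

3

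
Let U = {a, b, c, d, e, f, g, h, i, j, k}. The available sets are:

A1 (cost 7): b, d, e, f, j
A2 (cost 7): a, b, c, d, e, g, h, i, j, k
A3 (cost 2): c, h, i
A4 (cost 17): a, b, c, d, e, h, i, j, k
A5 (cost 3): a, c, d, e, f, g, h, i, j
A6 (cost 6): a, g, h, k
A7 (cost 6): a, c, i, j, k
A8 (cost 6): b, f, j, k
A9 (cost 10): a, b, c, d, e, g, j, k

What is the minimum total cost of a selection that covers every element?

A5, A8 cover every element at cost 3 + 6 = 9.
Any cover uses at least 2 sets; among all covering selections none totals below 9.

9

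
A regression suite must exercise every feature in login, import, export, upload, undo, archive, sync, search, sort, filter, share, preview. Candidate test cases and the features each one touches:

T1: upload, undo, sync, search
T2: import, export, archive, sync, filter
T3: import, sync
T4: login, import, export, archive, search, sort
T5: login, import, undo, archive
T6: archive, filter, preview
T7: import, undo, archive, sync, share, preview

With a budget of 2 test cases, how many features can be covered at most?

Choosing T4, T7 covers {login, import, export, undo, archive, sync, search, sort, share, preview} — 10 features.
No choice of 2 test cases does better; here upload, filter are left uncovered.

10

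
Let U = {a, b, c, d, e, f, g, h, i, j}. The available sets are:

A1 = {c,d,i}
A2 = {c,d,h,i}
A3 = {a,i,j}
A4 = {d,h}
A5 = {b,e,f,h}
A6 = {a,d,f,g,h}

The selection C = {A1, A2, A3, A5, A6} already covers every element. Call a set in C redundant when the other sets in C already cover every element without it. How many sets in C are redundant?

2

Drop A1: the rest still cover every element — redundant.
Drop A2: the rest still cover every element — redundant.
Drop A3: j uncovered — not redundant.
Drop A5: b, e uncovered — not redundant.
Drop A6: g uncovered — not redundant.
2 redundant: A1, A2.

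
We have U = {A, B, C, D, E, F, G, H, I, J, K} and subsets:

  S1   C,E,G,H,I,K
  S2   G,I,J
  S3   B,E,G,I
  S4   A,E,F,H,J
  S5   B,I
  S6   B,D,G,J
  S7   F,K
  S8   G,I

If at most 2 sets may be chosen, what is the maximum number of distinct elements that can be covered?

Choosing S1, S4 covers {A, C, E, F, G, H, I, J, K} — 9 elements.
No choice of 2 sets does better; here B, D are left uncovered.

9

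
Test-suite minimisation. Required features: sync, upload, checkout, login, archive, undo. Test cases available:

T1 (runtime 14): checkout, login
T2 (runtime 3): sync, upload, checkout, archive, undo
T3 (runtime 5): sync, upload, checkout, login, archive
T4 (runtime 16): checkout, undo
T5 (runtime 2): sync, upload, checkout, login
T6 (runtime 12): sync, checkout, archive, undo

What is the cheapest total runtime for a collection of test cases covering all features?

T2, T5 cover every feature at runtime 3 + 2 = 5.
Any cover uses at least 2 test cases; among all covering selections none totals below 5.

5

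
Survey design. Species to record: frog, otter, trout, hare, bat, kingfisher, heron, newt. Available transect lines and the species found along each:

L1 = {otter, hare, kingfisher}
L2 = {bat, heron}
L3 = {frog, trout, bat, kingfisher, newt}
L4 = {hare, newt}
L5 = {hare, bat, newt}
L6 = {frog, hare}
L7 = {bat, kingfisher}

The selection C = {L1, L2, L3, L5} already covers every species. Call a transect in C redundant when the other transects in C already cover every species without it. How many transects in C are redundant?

Drop L1: otter uncovered — not redundant.
Drop L2: heron uncovered — not redundant.
Drop L3: frog, trout uncovered — not redundant.
Drop L5: the rest still cover every species — redundant.
1 redundant: L5.

1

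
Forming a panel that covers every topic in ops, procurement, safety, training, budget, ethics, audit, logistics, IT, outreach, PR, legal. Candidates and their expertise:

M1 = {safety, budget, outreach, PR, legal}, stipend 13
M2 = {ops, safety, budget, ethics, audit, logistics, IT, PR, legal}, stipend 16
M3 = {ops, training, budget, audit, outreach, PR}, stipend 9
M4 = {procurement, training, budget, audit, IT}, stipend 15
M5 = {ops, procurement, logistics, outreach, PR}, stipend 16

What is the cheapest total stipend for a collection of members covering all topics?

M2, M3, M4 cover every topic at stipend 16 + 9 + 15 = 40.
Any cover uses at least 3 members; among all covering selections none totals below 40.

40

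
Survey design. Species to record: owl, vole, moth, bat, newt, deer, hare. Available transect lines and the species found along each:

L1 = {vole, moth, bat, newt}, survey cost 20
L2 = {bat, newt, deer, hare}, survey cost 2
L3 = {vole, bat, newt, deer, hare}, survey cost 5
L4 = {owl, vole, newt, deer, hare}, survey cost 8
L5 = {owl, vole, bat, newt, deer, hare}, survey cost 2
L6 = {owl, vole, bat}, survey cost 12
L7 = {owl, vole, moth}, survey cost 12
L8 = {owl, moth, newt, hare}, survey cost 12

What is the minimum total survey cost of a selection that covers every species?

L2, L7 cover every species at survey cost 2 + 12 = 14.
Any cover uses at least 2 transects; among all covering selections none totals below 14.

14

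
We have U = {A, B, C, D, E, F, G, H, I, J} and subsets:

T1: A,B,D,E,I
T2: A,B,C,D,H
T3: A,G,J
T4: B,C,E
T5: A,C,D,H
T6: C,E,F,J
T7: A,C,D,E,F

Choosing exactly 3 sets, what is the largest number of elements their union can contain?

Choosing T1, T2, T3 covers {A, B, C, D, E, G, H, I, J} — 9 elements.
No choice of 3 sets does better; here F is left uncovered.

9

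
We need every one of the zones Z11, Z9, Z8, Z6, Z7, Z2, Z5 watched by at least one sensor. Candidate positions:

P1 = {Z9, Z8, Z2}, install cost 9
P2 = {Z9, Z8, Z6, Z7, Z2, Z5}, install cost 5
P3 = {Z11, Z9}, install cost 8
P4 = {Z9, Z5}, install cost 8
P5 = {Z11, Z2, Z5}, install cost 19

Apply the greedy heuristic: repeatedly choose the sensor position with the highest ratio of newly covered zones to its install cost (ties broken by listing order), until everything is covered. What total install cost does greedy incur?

Pick 1: P2 adds 6 new (Z9, Z8, Z6, Z7, Z2, Z5) at install cost 5 (ratio 6/5).
Pick 2: P3 adds 1 new (Z11) at install cost 8 (ratio 1/8).
Greedy total install cost: 5 + 8 = 13.

13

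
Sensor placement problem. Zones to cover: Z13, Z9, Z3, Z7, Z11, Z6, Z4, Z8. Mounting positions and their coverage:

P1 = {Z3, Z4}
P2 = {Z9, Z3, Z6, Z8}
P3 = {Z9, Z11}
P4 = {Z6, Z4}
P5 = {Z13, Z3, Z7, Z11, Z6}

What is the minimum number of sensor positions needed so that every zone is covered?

3

P1, P2, P5 together cover {Z13, Z9, Z3, Z7, Z11, Z6, Z4, Z8} — every zone.
No 2 of the 5 sensor positions cover everything (all 10 pairs fall short), so 3 is minimum.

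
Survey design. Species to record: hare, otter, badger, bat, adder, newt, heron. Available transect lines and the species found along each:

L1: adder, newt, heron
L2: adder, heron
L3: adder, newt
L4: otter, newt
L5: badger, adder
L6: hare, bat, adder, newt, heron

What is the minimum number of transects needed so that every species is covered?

L4, L5, L6 together cover {hare, otter, badger, bat, adder, newt, heron} — every species.
No 2 of the 6 transects cover everything (all 15 pairs fall short), so 3 is minimum.

3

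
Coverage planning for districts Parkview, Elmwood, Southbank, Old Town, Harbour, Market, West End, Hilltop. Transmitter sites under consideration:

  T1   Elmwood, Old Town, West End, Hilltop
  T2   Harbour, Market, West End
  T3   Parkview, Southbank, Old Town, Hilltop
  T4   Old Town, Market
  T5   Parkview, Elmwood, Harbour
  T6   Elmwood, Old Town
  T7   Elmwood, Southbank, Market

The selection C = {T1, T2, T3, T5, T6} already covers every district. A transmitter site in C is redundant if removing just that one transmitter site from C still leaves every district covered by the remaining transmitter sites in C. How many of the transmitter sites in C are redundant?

3

Drop T1: the rest still cover every district — redundant.
Drop T2: Market uncovered — not redundant.
Drop T3: Southbank uncovered — not redundant.
Drop T5: the rest still cover every district — redundant.
Drop T6: the rest still cover every district — redundant.
3 redundant: T1, T5, T6.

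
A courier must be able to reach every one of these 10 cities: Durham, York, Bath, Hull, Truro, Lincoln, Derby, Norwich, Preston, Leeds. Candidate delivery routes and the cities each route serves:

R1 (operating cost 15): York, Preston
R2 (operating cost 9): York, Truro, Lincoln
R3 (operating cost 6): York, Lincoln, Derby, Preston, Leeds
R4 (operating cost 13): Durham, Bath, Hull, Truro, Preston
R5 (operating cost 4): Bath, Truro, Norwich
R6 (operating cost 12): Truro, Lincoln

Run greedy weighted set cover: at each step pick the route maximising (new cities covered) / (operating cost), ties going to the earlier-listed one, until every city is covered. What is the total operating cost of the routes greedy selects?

23

Pick 1: R3 adds 5 new (York, Lincoln, Derby, Preston, Leeds) at operating cost 6 (ratio 5/6).
Pick 2: R5 adds 3 new (Bath, Truro, Norwich) at operating cost 4 (ratio 3/4).
Pick 3: R4 adds 2 new (Durham, Hull) at operating cost 13 (ratio 2/13).
Greedy total operating cost: 6 + 4 + 13 = 23.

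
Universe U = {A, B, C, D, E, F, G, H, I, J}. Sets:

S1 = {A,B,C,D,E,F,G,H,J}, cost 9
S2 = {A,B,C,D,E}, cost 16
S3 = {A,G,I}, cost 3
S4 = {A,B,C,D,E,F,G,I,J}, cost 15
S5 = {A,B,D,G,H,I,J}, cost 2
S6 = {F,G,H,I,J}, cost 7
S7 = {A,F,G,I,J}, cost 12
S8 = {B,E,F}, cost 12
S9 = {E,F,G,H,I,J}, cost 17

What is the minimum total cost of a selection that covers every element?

11

S1, S5 cover every element at cost 9 + 2 = 11.
Any cover uses at least 2 sets; among all covering selections none totals below 11.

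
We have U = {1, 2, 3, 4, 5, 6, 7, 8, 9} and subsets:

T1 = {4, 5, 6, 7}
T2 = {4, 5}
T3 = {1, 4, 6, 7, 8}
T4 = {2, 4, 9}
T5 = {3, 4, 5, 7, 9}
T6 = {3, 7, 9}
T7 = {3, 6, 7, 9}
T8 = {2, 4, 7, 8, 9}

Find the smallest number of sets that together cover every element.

T3, T4, T5 together cover {1, 2, 3, 4, 5, 6, 7, 8, 9} — every element.
No 2 of the 8 sets cover everything (all 28 pairs fall short), so 3 is minimum.

3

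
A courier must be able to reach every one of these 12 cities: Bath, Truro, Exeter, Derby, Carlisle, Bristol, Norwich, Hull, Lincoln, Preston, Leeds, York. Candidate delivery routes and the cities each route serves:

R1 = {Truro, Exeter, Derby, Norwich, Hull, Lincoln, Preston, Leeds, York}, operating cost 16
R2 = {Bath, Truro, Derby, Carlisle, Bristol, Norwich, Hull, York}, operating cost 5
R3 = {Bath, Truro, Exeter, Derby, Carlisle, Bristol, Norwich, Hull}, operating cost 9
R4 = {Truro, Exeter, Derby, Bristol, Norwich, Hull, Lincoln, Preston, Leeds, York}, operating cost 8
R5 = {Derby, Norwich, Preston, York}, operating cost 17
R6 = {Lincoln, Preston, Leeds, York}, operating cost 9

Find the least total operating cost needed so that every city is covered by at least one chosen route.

R2, R4 cover every city at operating cost 5 + 8 = 13.
Any cover uses at least 2 routes; among all covering selections none totals below 13.

13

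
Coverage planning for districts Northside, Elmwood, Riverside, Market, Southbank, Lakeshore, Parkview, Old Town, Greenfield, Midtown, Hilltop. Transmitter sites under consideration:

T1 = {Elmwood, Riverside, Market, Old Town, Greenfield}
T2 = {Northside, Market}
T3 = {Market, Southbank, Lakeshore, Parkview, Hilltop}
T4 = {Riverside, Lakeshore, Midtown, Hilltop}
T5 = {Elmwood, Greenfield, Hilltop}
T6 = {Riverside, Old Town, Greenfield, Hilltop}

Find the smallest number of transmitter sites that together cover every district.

4

T1, T2, T3, T4 together cover {Northside, Elmwood, Riverside, Market, Southbank, Lakeshore, Parkview, Old Town, Greenfield, Midtown, Hilltop} — every district.
No 3 of the 6 transmitter sites cover everything (all 20 triples fall short), so 4 is minimum.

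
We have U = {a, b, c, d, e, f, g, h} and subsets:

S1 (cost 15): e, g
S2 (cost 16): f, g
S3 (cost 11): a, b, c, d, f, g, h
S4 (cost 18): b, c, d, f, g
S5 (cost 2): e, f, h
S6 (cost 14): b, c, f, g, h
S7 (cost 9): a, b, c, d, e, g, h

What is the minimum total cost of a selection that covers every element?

S5, S7 cover every element at cost 2 + 9 = 11.
Any cover uses at least 2 sets; among all covering selections none totals below 11.

11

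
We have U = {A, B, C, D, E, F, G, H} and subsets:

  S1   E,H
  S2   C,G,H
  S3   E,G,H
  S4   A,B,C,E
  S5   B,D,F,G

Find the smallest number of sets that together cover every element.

3

S1, S4, S5 together cover {A, B, C, D, E, F, G, H} — every element.
No 2 of the 5 sets cover everything (all 10 pairs fall short), so 3 is minimum.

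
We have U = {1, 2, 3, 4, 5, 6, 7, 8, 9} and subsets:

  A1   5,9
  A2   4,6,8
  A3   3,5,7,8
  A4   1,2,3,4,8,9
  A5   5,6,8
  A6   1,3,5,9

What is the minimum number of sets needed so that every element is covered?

A2, A3, A4 together cover {1, 2, 3, 4, 5, 6, 7, 8, 9} — every element.
No 2 of the 6 sets cover everything (all 15 pairs fall short), so 3 is minimum.

3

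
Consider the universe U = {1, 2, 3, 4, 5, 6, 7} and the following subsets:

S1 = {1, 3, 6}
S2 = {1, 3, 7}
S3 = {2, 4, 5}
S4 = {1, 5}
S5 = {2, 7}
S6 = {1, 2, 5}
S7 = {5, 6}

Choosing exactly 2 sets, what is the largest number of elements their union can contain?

Choosing S1, S3 covers {1, 2, 3, 4, 5, 6} — 6 elements.
No choice of 2 sets does better; here 7 is left uncovered.

6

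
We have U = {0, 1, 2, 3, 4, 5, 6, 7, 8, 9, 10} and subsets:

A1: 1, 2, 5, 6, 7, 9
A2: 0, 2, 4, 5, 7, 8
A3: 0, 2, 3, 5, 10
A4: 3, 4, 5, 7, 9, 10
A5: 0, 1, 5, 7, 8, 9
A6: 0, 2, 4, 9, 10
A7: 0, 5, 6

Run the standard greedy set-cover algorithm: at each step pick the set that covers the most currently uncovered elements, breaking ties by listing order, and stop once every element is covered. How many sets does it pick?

Pick 1: A1 covers 6 new elements (1, 2, 5, 6, 7, 9).
Pick 2: A2 covers 3 new elements (0, 4, 8).
Pick 3: A3 covers 2 new elements (3, 10).
Greedy uses 3 sets.

3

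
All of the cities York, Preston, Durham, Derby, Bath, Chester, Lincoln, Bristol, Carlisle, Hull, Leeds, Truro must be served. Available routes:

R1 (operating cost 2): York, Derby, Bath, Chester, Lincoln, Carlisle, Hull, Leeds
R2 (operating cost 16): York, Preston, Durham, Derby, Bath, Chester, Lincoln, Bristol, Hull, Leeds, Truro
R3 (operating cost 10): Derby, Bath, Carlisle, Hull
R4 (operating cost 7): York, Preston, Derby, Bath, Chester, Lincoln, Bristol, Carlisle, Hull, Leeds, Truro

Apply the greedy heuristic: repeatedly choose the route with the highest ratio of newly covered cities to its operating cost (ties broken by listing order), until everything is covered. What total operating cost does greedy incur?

Pick 1: R1 adds 8 new (York, Derby, Bath, Chester, Lincoln, Carlisle, Hull, Leeds) at operating cost 2 (ratio 8/2).
Pick 2: R4 adds 3 new (Preston, Bristol, Truro) at operating cost 7 (ratio 3/7).
Pick 3: R2 adds 1 new (Durham) at operating cost 16 (ratio 1/16).
Greedy total operating cost: 2 + 7 + 16 = 25. (The true optimum is 18, so greedy overshoots here.)

25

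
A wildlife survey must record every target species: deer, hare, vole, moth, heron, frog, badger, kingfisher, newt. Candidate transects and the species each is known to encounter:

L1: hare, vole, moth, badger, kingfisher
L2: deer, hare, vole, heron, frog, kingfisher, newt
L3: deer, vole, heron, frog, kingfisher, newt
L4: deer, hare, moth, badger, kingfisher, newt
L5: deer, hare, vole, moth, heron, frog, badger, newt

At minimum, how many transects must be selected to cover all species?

2

L1, L2 together cover {deer, hare, vole, moth, heron, frog, badger, kingfisher, newt} — every species.
No single transect contains all 9 species, so 2 is optimal.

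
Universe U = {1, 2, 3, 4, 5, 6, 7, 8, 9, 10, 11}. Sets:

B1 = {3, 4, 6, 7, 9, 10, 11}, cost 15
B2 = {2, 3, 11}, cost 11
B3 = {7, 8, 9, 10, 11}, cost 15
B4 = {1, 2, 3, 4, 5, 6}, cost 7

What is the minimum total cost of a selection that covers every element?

B3, B4 cover every element at cost 15 + 7 = 22.
Any cover uses at least 2 sets; among all covering selections none totals below 22.

22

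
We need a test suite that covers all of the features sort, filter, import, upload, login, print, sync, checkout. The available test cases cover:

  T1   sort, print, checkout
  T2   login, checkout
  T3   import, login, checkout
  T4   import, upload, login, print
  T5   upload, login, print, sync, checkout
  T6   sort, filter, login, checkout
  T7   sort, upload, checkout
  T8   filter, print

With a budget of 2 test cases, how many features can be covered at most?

Choosing T4, T6 covers {sort, filter, import, upload, login, print, checkout} — 7 features.
No choice of 2 test cases does better; here sync is left uncovered.

7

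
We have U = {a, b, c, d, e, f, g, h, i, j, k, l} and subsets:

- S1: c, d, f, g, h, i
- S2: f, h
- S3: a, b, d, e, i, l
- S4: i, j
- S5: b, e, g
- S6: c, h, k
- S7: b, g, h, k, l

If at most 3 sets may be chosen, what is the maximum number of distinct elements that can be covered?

Choosing S1, S3, S4 covers {a, b, c, d, e, f, g, h, i, j, l} — 11 elements.
No choice of 3 sets does better; here k is left uncovered.

11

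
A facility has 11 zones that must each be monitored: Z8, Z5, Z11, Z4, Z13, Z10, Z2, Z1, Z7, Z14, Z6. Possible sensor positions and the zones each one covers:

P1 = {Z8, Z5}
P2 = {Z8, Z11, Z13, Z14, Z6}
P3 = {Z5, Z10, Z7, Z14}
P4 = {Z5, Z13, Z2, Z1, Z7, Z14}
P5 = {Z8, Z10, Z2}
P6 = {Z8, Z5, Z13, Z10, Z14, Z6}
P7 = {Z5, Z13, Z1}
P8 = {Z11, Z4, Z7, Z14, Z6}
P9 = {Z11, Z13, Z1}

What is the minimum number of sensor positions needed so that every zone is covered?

P4, P5, P8 together cover {Z8, Z5, Z11, Z4, Z13, Z10, Z2, Z1, Z7, Z14, Z6} — every zone.
No 2 of the 9 sensor positions cover everything (all 36 pairs fall short), so 3 is minimum.
Greedy (largest uncovered first) would take P4, P2, P3, P8 — 4 sensor positions — but 3 suffice.

3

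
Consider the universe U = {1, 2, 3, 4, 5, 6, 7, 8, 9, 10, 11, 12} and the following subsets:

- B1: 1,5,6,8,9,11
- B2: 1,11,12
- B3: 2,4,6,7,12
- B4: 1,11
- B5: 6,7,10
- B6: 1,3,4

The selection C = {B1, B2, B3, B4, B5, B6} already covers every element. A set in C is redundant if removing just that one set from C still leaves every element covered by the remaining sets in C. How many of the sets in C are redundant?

Drop B1: 5, 8, 9 uncovered — not redundant.
Drop B2: the rest still cover every element — redundant.
Drop B3: 2 uncovered — not redundant.
Drop B4: the rest still cover every element — redundant.
Drop B5: 10 uncovered — not redundant.
Drop B6: 3 uncovered — not redundant.
2 redundant: B2, B4.

2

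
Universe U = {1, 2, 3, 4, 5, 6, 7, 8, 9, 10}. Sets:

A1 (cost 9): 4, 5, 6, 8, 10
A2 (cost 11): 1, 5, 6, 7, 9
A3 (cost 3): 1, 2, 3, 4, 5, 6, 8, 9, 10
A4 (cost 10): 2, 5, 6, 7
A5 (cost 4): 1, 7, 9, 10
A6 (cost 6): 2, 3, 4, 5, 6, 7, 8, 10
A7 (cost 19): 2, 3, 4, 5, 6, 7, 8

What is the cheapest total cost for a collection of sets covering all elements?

7

A3, A5 cover every element at cost 3 + 4 = 7.
Any cover uses at least 2 sets; among all covering selections none totals below 7.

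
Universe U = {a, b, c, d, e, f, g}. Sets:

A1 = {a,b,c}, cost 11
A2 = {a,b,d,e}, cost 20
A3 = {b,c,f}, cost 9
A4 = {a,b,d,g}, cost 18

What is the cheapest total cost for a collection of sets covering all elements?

A2, A3, A4 cover every element at cost 20 + 9 + 18 = 47.
Any cover uses at least 3 sets; among all covering selections none totals below 47.

47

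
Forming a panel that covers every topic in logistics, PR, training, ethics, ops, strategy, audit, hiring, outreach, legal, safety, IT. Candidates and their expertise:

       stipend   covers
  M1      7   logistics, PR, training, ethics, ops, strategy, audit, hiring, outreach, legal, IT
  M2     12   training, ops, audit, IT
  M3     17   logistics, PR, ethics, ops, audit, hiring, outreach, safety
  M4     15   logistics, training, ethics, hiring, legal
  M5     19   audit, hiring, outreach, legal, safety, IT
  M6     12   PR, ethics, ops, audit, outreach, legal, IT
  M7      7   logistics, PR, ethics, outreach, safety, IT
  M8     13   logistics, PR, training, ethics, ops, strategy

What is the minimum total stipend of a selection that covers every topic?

14

M1, M7 cover every topic at stipend 7 + 7 = 14.
Any cover uses at least 2 members; among all covering selections none totals below 14.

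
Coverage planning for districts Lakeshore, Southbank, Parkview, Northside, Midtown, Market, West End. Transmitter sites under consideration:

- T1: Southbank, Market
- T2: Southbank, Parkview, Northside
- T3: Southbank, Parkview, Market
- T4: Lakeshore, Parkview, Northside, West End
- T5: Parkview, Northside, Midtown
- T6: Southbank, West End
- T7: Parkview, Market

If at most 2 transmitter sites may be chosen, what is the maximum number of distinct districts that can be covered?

6

Choosing T1, T4 covers {Lakeshore, Southbank, Parkview, Northside, Market, West End} — 6 districts.
No choice of 2 transmitter sites does better; here Midtown is left uncovered.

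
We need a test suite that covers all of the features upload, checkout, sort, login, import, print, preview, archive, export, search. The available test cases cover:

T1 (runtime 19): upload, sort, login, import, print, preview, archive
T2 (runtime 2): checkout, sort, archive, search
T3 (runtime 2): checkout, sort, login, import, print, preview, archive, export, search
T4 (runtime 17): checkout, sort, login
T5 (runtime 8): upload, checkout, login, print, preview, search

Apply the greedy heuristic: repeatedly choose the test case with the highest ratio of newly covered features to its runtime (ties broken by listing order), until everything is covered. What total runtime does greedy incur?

Pick 1: T3 adds 9 new (checkout, sort, login, import, print, preview, archive, export, search) at runtime 2 (ratio 9/2).
Pick 2: T5 adds 1 new (upload) at runtime 8 (ratio 1/8).
Greedy total runtime: 2 + 8 = 10.

10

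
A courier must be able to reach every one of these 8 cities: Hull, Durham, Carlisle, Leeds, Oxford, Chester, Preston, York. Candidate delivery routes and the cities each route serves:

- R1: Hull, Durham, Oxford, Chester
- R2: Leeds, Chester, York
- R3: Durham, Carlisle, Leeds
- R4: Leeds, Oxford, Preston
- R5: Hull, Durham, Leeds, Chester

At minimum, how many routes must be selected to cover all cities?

4

R1, R2, R3, R4 together cover {Hull, Durham, Carlisle, Leeds, Oxford, Chester, Preston, York} — every city.
No 3 of the 5 routes cover everything (all 10 triples fall short), so 4 is minimum.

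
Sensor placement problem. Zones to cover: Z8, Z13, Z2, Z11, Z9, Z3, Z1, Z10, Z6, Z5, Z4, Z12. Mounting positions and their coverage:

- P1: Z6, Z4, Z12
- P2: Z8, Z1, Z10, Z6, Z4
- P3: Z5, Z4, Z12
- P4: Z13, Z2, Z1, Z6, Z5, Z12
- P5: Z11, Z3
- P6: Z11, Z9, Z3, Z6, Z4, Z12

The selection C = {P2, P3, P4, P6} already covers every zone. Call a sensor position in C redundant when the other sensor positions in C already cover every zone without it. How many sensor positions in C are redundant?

1

Drop P2: Z8, Z10 uncovered — not redundant.
Drop P3: the rest still cover every zone — redundant.
Drop P4: Z13, Z2 uncovered — not redundant.
Drop P6: Z11, Z9, Z3 uncovered — not redundant.
1 redundant: P3.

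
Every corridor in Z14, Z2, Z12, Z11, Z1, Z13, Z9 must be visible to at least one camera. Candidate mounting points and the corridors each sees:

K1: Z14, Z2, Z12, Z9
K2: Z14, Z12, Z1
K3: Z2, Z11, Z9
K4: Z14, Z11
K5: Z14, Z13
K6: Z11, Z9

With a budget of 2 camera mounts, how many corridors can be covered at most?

6

Choosing K2, K3 covers {Z14, Z2, Z12, Z11, Z1, Z9} — 6 corridors.
No choice of 2 camera mounts does better; here Z13 is left uncovered.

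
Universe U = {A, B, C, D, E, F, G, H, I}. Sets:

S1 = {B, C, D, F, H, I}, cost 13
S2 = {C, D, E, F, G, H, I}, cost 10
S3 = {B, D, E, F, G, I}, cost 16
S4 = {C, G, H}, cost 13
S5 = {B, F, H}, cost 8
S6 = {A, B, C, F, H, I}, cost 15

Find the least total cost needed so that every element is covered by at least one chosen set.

25

S2, S6 cover every element at cost 10 + 15 = 25.
Any cover uses at least 2 sets; among all covering selections none totals below 25.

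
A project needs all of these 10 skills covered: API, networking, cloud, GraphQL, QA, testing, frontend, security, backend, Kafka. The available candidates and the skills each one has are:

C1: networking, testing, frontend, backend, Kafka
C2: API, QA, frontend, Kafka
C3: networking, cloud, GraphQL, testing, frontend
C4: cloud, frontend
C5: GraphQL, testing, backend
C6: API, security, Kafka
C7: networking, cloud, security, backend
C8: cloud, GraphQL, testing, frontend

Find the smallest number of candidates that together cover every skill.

C2, C3, C7 together cover {API, networking, cloud, GraphQL, QA, testing, frontend, security, backend, Kafka} — every skill.
No 2 of the 8 candidates cover everything (all 28 pairs fall short), so 3 is minimum.
Greedy (largest uncovered first) would take C1, C2, C3, C6 — 4 candidates — but 3 suffice.

3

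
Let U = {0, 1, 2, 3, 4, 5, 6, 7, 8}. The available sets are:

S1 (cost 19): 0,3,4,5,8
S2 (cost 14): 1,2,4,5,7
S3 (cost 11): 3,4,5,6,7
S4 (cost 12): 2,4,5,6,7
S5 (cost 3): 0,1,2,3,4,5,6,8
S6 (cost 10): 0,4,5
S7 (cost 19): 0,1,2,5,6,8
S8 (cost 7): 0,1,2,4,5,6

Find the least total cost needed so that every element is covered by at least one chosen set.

14

S3, S5 cover every element at cost 11 + 3 = 14.
Any cover uses at least 2 sets; among all covering selections none totals below 14.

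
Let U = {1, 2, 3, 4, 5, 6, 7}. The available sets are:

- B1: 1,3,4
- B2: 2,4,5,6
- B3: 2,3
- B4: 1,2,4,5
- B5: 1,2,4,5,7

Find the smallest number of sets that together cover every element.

3

B1, B2, B5 together cover {1, 2, 3, 4, 5, 6, 7} — every element.
No 2 of the 5 sets cover everything (all 10 pairs fall short), so 3 is minimum.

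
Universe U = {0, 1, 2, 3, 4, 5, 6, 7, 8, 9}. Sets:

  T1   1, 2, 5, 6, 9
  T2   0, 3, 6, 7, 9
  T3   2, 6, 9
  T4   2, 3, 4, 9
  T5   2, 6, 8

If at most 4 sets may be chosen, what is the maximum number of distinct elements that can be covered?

Choosing T1, T2, T4, T5 covers {0, 1, 2, 3, 4, 5, 6, 7, 8, 9} — 10 elements.
That is all 10 elements.

10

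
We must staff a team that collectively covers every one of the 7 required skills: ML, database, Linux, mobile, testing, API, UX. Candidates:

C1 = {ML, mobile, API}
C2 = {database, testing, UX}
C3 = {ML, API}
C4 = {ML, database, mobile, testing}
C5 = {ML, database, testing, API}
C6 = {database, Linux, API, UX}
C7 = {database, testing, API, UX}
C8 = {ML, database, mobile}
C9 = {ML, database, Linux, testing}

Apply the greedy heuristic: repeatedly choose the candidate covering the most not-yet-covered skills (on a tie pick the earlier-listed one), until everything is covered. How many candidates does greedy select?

2

Pick 1: C4 covers 4 new skills (ML, database, mobile, testing).
Pick 2: C6 covers 3 new skills (Linux, API, UX).
Greedy uses 2 candidates.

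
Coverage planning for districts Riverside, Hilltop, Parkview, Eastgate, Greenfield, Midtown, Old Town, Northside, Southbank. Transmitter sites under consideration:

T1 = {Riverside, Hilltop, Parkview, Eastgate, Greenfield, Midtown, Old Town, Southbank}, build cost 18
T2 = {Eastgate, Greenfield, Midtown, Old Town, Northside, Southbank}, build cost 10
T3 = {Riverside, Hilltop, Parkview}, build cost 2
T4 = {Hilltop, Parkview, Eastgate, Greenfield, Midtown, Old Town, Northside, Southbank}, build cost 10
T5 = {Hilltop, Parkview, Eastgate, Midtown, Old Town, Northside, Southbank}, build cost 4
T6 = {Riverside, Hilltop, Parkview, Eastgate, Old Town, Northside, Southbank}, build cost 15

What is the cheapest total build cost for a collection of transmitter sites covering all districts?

T2, T3 cover every district at build cost 10 + 2 = 12.
Any cover uses at least 2 transmitter sites; among all covering selections none totals below 12.

12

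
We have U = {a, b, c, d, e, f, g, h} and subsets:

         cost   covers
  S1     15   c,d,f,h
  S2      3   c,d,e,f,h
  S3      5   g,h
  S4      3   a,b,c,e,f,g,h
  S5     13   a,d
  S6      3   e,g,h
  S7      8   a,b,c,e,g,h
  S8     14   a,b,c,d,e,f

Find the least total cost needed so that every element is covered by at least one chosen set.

6

S2, S4 cover every element at cost 3 + 3 = 6.
Any cover uses at least 2 sets; among all covering selections none totals below 6.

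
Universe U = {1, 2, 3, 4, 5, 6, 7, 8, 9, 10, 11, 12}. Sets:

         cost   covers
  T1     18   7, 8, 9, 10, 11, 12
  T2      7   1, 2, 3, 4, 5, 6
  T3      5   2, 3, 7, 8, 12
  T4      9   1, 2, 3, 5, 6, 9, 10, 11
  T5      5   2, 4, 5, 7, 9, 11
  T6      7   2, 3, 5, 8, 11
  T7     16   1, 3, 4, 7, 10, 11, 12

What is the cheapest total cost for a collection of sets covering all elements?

19

T3, T4, T5 cover every element at cost 5 + 9 + 5 = 19.
Any cover uses at least 2 sets; among all covering selections none totals below 19.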